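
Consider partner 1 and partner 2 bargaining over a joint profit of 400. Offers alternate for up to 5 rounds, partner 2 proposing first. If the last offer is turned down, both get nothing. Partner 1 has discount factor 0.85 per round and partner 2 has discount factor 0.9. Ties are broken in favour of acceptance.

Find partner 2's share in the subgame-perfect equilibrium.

339.99

Work backward from the last round.
Round 5 (partner 2 proposes): rejection yields 0 for partner 1; partner 2 offers 0 and keeps 400.
Round 4 (partner 1 proposes): partner 2 can get 400 next round, worth 0.9 × 400 = 360 now. Partner 1 offers 360 and keeps 400 − 360 = 40.
Round 3 (partner 2 proposes): partner 1 can get 40 next round, worth 0.85 × 40 = 34 now, so partner 2 offers 34, keeping 366.
Round 2 (partner 1 proposes): partner 2 can get 366 next round, worth 0.9 × 366 = 329.4 now; partner 1 offers that and keeps 70.6.
Round 1 (partner 2 proposes): partner 1 can get 70.6 next round, worth 0.85 × 70.6 = 60.01 now, so partner 2 offers 60.01, keeping 339.99.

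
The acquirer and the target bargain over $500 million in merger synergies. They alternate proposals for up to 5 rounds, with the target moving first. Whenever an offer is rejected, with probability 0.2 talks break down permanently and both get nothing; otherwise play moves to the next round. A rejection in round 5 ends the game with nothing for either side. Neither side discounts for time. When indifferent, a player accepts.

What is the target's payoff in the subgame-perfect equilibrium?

Round 5 (the target proposes): rejection yields 0 for the acquirer; the target offers 0 and keeps 500.
Round 4 (the acquirer proposes): rejecting gives the target an expected 0.8 × 500 = 400. The acquirer offers 400 and keeps 500 − 400 = 100.
Round 3 (the target proposes): rejecting gives the acquirer an expected 0.8 × 100 = 80, so the target offers 80, keeping 420.
Round 2 (the acquirer proposes): rejecting gives the target an expected 0.8 × 420 = 336, so the acquirer offers 336, keeping 164.
Round 1 (the target proposes): rejecting gives the acquirer an expected 0.8 × 164 = 131.2. The target offers 131.2 and keeps 500 − 131.2 = 368.8.

368.8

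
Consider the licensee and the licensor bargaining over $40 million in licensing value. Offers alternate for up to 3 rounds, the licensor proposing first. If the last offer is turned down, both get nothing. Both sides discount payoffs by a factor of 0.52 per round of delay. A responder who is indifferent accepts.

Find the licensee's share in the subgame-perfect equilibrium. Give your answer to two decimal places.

Round 3 (the licensor proposes): rejection yields 0 for the licensee; the licensor offers 0 and keeps 40.
Round 2 (the licensee proposes): the licensor can get 40 next round, worth 0.52 × 40 = 20.8 now. The licensee offers 20.8 and keeps 40 − 20.8 = 19.2.
Round 1 (the licensor proposes): the licensee can get 19.2 next round, worth 0.52 × 19.2 = 9.984 now, so the licensor offers 9.984, keeping 30.016.

9.98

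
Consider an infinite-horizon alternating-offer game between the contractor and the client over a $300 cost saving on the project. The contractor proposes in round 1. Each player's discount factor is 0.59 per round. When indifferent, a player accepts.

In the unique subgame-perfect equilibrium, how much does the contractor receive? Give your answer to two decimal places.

188.68

When the contractor proposes, the client accepts any offer worth at least 0.59 times what the client would get by proposing next round; and vice versa.
This gives x = 300 − 0.59y and y = 300 − 0.59x, where x and y are each side's share when it proposes.
Hence (1 − 0.59·0.59)x = 300(1 − 0.59), i.e. 0.6519·x = 123.
x ≈ 188.6792; the client's share is 300 − x ≈ 111.3208.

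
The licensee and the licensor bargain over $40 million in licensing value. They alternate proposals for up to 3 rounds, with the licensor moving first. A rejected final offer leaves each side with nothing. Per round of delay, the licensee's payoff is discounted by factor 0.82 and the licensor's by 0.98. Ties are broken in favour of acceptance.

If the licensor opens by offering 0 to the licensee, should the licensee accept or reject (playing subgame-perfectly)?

Reject

Round 3 (the licensor proposes): rejection yields 0 for the licensee; the licensor offers 0 and keeps 40.
Round 2 (the licensee proposes): the licensor can get 40 next round, worth 0.98 × 40 = 39.2 now; the licensee offers that and keeps 0.8.
So by rejecting in round 1, the licensee gets 0.8 next round, worth 0.82 × 0.8 = 0.656 now.
Offer 0 < 0.656, so the licensee rejects.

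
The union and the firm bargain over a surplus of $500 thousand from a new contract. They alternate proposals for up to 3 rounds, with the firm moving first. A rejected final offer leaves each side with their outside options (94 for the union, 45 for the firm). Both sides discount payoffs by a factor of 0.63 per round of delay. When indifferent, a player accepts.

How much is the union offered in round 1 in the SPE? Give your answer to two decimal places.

Round 3 (the firm proposes): the union gets 94 if talks fail, so the firm offers 94 and keeps 406.
Round 2 (the union proposes): the firm can get 406 next round, worth 0.63 × 406 = 255.78 now. The union offers 255.78 and keeps 500 − 255.78 = 244.22.
Round 1 (the firm proposes): the union can get 244.22 next round, worth 0.63 × 244.22 = 153.8586 now; the firm offers that and keeps 346.1414.

153.86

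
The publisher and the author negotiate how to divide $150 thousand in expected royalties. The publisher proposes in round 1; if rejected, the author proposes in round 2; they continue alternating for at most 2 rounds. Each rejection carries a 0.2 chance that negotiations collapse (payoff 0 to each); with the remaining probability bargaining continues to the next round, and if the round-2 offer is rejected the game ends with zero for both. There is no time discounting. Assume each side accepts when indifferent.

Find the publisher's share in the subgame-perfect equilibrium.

30

By backward induction:
Round 2 (the author proposes): rejection yields 0 for the publisher; the author offers 0 and keeps 150.
Round 1 (the publisher proposes): rejecting gives the author an expected 0.8 × 150 = 120, so the publisher offers 120, keeping 30.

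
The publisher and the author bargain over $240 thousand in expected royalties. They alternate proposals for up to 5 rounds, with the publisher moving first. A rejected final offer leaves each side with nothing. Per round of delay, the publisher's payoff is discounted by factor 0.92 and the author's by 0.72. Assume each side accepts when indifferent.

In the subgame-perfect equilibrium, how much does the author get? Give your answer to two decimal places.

22.98

Round 5 (the publisher proposes): the author will accept anything ≥ 0, so the publisher offers 0 and keeps 240.
Round 4 (the author proposes): the publisher can get 240 next round, worth 0.92 × 240 = 220.8 now. The author offers 220.8 and keeps 240 − 220.8 = 19.2.
Round 3 (the publisher proposes): the author can get 19.2 next round, worth 0.72 × 19.2 = 13.824 now. The publisher offers 13.824 and keeps 240 − 13.824 = 226.176.
Round 2 (the author proposes): the publisher can get 226.176 next round, worth 0.92 × 226.176 = 208.08192 now; the author offers that and keeps 31.91808.
Round 1 (the publisher proposes): the author can get 31.91808 next round, worth 0.72 × 31.91808 = 22.9810176 now; the publisher offers that and keeps 217.0189824.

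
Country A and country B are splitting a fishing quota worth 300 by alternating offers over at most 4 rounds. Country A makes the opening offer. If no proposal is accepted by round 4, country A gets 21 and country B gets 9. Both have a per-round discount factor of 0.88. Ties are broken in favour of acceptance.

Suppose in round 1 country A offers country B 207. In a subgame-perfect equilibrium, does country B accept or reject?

Round 4 (country B proposes): country A gets 21 if talks fail, so country B offers 21 and keeps 279.
Round 3 (country A proposes): country B can get 279 next round, worth 0.88 × 279 = 245.52 now, so country A offers 245.52, keeping 54.48.
Round 2 (country B proposes): country A can get 54.48 next round, worth 0.88 × 54.48 = 47.9424 now. Country B offers 47.9424 and keeps 300 − 47.9424 = 252.0576.
So by rejecting in round 1, country B gets 252.0576 next round, worth 0.88 × 252.0576 = 221.810688 now.
Offer 207 < 221.810688, so country B rejects.

Reject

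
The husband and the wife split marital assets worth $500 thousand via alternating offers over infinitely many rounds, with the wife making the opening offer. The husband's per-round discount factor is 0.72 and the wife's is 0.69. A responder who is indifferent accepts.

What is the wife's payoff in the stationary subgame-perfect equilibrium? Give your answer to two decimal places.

278.22

In a stationary SPE each proposer offers the other exactly their discounted continuation value.
If the wife keeps x when proposing and the husband keeps y when proposing, then x = 500 − 0.72y and y = 500 − 0.69x.
Solving: x = 500(1 − 0.72) / (1 − 0.69·0.72) = 140 / 0.5032 ≈ 278.2194.
The husband gets 500 − 278.2194 ≈ 221.7806.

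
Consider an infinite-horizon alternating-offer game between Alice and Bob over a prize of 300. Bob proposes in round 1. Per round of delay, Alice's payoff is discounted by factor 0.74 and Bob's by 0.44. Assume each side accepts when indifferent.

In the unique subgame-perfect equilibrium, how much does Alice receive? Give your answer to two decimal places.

When Bob proposes, Alice accepts any offer worth at least 0.74 times what Alice would get by proposing next round; and vice versa.
This gives x = 300 − 0.74y and y = 300 − 0.44x, where x and y are each side's share when it proposes.
Hence (1 − 0.74·0.44)x = 300(1 − 0.74), i.e. 0.6744·x = 78.
x ≈ 115.6584; Alice's share is 300 − x ≈ 184.3416.

184.34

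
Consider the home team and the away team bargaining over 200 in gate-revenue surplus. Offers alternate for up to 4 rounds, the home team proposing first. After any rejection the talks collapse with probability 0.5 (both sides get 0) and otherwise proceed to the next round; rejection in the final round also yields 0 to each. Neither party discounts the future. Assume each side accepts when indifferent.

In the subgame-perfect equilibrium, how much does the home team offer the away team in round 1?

75

Round 4 (the away team proposes): the home team will accept anything ≥ 0, so the away team offers 0 and keeps 200.
Round 3 (the home team proposes): rejecting gives the away team an expected 0.5 × 200 = 100. The home team offers 100 and keeps 200 − 100 = 100.
Round 2 (the away team proposes): rejecting gives the home team an expected 0.5 × 100 = 50, so the away team offers 50, keeping 150.
Round 1 (the home team proposes): rejecting gives the away team an expected 0.5 × 150 = 75; the home team offers that and keeps 125.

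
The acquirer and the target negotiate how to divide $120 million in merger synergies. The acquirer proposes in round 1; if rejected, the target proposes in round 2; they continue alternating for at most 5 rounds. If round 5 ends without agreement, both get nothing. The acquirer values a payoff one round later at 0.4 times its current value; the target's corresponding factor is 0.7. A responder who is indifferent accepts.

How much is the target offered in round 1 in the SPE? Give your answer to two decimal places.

64.51

Solve by backward induction from round 5.
Round 5 (the acquirer proposes): the target will accept anything ≥ 0, so the acquirer offers 0 and keeps 120.
Round 4 (the target proposes): the acquirer can get 120 next round, worth 0.4 × 120 = 48 now. The target offers 48 and keeps 120 − 48 = 72.
Round 3 (the acquirer proposes): the target can get 72 next round, worth 0.7 × 72 = 50.4 now. The acquirer offers 50.4 and keeps 120 − 50.4 = 69.6.
Round 2 (the target proposes): the acquirer can get 69.6 next round, worth 0.4 × 69.6 = 27.84 now, so the target offers 27.84, keeping 92.16.
Round 1 (the acquirer proposes): the target can get 92.16 next round, worth 0.7 × 92.16 = 64.512 now, so the acquirer offers 64.512, keeping 55.488.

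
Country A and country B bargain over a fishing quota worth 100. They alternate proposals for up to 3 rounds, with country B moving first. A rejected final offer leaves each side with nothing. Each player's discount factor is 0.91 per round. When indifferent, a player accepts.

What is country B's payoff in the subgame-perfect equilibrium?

Round 3 (country B proposes): rejection yields 0 for country A; country B offers 0 and keeps 100.
Round 2 (country A proposes): country B can get 100 next round, worth 0.91 × 100 = 91 now; country A offers that and keeps 9.
Round 1 (country B proposes): country A can get 9 next round, worth 0.91 × 9 = 8.19 now. Country B offers 8.19 and keeps 100 − 8.19 = 91.81.

91.81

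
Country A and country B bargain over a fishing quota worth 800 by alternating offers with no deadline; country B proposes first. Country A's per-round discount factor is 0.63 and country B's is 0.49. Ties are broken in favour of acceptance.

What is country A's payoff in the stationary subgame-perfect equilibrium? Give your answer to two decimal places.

371.82

In a stationary SPE each proposer offers the other exactly their discounted continuation value.
If country B keeps x when proposing and country A keeps y when proposing, then x = 800 − 0.63y and y = 800 − 0.49x.
Solving: x = 800(1 − 0.63) / (1 − 0.49·0.63) = 296 / 0.6913 ≈ 428.1788.
Country A gets 800 − 428.1788 ≈ 371.8212.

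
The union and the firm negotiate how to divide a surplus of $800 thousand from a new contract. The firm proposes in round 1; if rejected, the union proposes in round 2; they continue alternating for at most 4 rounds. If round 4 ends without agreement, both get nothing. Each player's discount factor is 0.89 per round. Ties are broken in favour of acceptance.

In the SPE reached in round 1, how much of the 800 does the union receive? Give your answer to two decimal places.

Work backward from the last round.
Round 4 (the union proposes): rejection yields 0 for the firm; the union offers 0 and keeps 800.
Round 3 (the firm proposes): the union can get 800 next round, worth 0.89 × 800 = 712 now. The firm offers 712 and keeps 800 − 712 = 88.
Round 2 (the union proposes): the firm can get 88 next round, worth 0.89 × 88 = 78.32 now. The union offers 78.32 and keeps 800 − 78.32 = 721.68.
Round 1 (the firm proposes): the union can get 721.68 next round, worth 0.89 × 721.68 = 642.2952 now. The firm offers 642.2952 and keeps 800 − 642.2952 = 157.7048.

642.30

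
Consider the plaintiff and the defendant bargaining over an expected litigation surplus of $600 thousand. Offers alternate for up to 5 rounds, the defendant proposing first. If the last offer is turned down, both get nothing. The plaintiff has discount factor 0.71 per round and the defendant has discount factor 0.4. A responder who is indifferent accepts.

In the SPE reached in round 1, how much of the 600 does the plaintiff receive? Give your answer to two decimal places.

Round 5 (the defendant proposes): the plaintiff will accept anything ≥ 0, so the defendant offers 0 and keeps 600.
Round 4 (the plaintiff proposes): the defendant can get 600 next round, worth 0.4 × 600 = 240 now, so the plaintiff offers 240, keeping 360.
Round 3 (the defendant proposes): the plaintiff can get 360 next round, worth 0.71 × 360 = 255.6 now, so the defendant offers 255.6, keeping 344.4.
Round 2 (the plaintiff proposes): the defendant can get 344.4 next round, worth 0.4 × 344.4 = 137.76 now. The plaintiff offers 137.76 and keeps 600 − 137.76 = 462.24.
Round 1 (the defendant proposes): the plaintiff can get 462.24 next round, worth 0.71 × 462.24 = 328.1904 now. The defendant offers 328.1904 and keeps 600 − 328.1904 = 271.8096.

328.19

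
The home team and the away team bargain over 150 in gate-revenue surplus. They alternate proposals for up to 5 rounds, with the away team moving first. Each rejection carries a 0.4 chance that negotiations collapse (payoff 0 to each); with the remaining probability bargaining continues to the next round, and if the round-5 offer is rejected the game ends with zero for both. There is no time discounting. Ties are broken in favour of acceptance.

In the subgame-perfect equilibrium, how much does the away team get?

101.04

Round 5 (the away team proposes): rejection yields 0 for the home team; the away team offers 0 and keeps 150.
Round 4 (the home team proposes): rejecting gives the away team an expected 0.6 × 150 = 90. The home team offers 90 and keeps 150 − 90 = 60.
Round 3 (the away team proposes): rejecting gives the home team an expected 0.6 × 60 = 36. The away team offers 36 and keeps 150 − 36 = 114.
Round 2 (the home team proposes): rejecting gives the away team an expected 0.6 × 114 = 68.4. The home team offers 68.4 and keeps 150 − 68.4 = 81.6.
Round 1 (the away team proposes): rejecting gives the home team an expected 0.6 × 81.6 = 48.96; the away team offers that and keeps 101.04.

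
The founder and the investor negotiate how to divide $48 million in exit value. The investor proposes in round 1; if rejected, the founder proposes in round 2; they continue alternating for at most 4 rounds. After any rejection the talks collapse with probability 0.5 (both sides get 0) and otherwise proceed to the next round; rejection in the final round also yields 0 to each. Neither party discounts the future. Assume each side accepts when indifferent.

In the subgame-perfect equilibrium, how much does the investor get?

Round 4 (the founder proposes): the investor will accept anything ≥ 0, so the founder offers 0 and keeps 48.
Round 3 (the investor proposes): rejecting gives the founder an expected 0.5 × 48 = 24. The investor offers 24 and keeps 48 − 24 = 24.
Round 2 (the founder proposes): rejecting gives the investor an expected 0.5 × 24 = 12. The founder offers 12 and keeps 48 − 12 = 36.
Round 1 (the investor proposes): rejecting gives the founder an expected 0.5 × 36 = 18. The investor offers 18 and keeps 48 − 18 = 30.

30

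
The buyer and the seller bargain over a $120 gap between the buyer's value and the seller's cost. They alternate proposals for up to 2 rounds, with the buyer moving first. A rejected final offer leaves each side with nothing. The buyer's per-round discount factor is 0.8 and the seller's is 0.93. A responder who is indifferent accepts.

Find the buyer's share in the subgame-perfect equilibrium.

Round 2 (the seller proposes): rejection yields 0 for the buyer; the seller offers 0 and keeps 120.
Round 1 (the buyer proposes): the seller can get 120 next round, worth 0.93 × 120 = 111.6 now; the buyer offers that and keeps 8.4.

8.4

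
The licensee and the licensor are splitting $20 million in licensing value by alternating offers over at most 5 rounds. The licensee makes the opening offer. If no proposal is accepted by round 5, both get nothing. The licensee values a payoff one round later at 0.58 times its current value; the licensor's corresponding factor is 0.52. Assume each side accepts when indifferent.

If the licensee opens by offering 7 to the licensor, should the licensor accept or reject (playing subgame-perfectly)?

Accept

Round 5 (the licensee proposes): rejection yields 0 for the licensor; the licensee offers 0 and keeps 20.
Round 4 (the licensor proposes): the licensee can get 20 next round, worth 0.58 × 20 = 11.6 now. The licensor offers 11.6 and keeps 20 − 11.6 = 8.4.
Round 3 (the licensee proposes): the licensor can get 8.4 next round, worth 0.52 × 8.4 = 4.368 now; the licensee offers that and keeps 15.632.
Round 2 (the licensor proposes): the licensee can get 15.632 next round, worth 0.58 × 15.632 = 9.06656 now, so the licensor offers 9.06656, keeping 10.93344.
So by rejecting in round 1, the licensor gets 10.93344 next round, worth 0.52 × 10.93344 = 5.6853888 now.
Offer 7 ≥ 5.6853888, so the licensor accepts.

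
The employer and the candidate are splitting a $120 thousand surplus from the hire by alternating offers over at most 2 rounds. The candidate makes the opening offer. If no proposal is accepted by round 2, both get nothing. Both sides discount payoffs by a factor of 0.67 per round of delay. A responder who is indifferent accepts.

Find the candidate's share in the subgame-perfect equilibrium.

By backward induction:
Round 2 (the employer proposes): the candidate will accept anything ≥ 0, so the employer offers 0 and keeps 120.
Round 1 (the candidate proposes): the employer can get 120 next round, worth 0.67 × 120 = 80.4 now. The candidate offers 80.4 and keeps 120 − 80.4 = 39.6.

39.6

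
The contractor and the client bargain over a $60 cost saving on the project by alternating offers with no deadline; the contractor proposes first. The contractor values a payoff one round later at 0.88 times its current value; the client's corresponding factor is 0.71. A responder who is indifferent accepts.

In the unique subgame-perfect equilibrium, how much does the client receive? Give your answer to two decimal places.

13.62

When the contractor proposes, the client accepts any offer worth at least 0.71 times what the client would get by proposing next round; and vice versa.
This gives x = 60 − 0.71y and y = 60 − 0.88x, where x and y are each side's share when it proposes.
Hence (1 − 0.71·0.88)x = 60(1 − 0.71), i.e. 0.3752·x = 17.4.
x ≈ 46.3753; the client's share is 60 − x ≈ 13.6247.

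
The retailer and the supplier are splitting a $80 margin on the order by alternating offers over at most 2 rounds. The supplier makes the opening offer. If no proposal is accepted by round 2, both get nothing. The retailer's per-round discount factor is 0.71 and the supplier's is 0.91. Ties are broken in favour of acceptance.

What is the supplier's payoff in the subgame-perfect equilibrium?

23.2

Solve by backward induction from round 2.
Round 2 (the retailer proposes): rejection yields 0 for the supplier; the retailer offers 0 and keeps 80.
Round 1 (the supplier proposes): the retailer can get 80 next round, worth 0.71 × 80 = 56.8 now, so the supplier offers 56.8, keeping 23.2.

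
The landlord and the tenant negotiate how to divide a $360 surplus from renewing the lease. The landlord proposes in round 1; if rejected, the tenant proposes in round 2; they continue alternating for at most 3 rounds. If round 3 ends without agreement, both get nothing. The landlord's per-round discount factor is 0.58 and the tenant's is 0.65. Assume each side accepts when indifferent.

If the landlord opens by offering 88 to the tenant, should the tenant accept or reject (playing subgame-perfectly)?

Reject

Round 3 (the landlord proposes): rejection yields 0 for the tenant; the landlord offers 0 and keeps 360.
Round 2 (the tenant proposes): the landlord can get 360 next round, worth 0.58 × 360 = 208.8 now. The tenant offers 208.8 and keeps 360 − 208.8 = 151.2.
So by rejecting in round 1, the tenant gets 151.2 next round, worth 0.65 × 151.2 = 98.28 now.
Offer 88 < 98.28, so the tenant rejects.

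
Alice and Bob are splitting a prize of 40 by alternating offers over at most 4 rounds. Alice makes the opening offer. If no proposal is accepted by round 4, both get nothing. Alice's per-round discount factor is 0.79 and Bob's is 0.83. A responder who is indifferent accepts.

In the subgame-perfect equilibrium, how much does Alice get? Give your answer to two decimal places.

11.26

Round 4 (Bob proposes): Alice will accept anything ≥ 0, so Bob offers 0 and keeps 40.
Round 3 (Alice proposes): Bob can get 40 next round, worth 0.83 × 40 = 33.2 now, so Alice offers 33.2, keeping 6.8.
Round 2 (Bob proposes): Alice can get 6.8 next round, worth 0.79 × 6.8 = 5.372 now; Bob offers that and keeps 34.628.
Round 1 (Alice proposes): Bob can get 34.628 next round, worth 0.83 × 34.628 = 28.74124 now, so Alice offers 28.74124, keeping 11.25876.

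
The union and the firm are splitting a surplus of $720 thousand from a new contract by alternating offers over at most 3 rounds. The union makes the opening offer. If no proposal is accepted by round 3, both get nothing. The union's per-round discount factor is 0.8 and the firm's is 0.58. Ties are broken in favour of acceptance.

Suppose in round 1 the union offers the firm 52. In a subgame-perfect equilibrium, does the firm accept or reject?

Work out the firm's continuation value if the offer is rejected.
Round 3 (the union proposes): rejection yields 0 for the firm; the union offers 0 and keeps 720.
Round 2 (the firm proposes): the union can get 720 next round, worth 0.8 × 720 = 576 now; the firm offers that and keeps 144.
So by rejecting in round 1, the firm gets 144 next round, worth 0.58 × 144 = 83.52 now.
Offer 52 < 83.52, so the firm rejects.

Reject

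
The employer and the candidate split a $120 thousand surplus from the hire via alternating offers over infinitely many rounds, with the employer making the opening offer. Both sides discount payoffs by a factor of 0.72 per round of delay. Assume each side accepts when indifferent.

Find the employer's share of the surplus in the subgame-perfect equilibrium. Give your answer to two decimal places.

In a stationary SPE each proposer offers the other exactly their discounted continuation value.
If the employer keeps x when proposing and the candidate keeps y when proposing, then x = 120 − 0.72y and y = 120 − 0.72x.
Solving: x = 120(1 − 0.72) / (1 − 0.72·0.72) = 33.6 / 0.4816 ≈ 69.7674.
The candidate gets 120 − 69.7674 ≈ 50.2326.

69.77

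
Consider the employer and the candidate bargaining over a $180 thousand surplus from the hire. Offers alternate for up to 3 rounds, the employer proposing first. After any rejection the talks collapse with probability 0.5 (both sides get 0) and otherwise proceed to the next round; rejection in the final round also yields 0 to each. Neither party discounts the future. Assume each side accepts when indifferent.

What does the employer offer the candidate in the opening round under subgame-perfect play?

45

By backward induction:
Round 3 (the employer proposes): rejection yields 0 for the candidate; the employer offers 0 and keeps 180.
Round 2 (the candidate proposes): rejecting gives the employer an expected 0.5 × 180 = 90; the candidate offers that and keeps 90.
Round 1 (the employer proposes): rejecting gives the candidate an expected 0.5 × 90 = 45; the employer offers that and keeps 135.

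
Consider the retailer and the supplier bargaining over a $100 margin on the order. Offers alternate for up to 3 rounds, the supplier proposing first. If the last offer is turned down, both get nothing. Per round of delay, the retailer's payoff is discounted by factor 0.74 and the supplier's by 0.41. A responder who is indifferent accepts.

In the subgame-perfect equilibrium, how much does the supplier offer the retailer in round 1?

43.66

Round 3 (the supplier proposes): rejection yields 0 for the retailer; the supplier offers 0 and keeps 100.
Round 2 (the retailer proposes): the supplier can get 100 next round, worth 0.41 × 100 = 41 now, so the retailer offers 41, keeping 59.
Round 1 (the supplier proposes): the retailer can get 59 next round, worth 0.74 × 59 = 43.66 now. The supplier offers 43.66 and keeps 100 − 43.66 = 56.34.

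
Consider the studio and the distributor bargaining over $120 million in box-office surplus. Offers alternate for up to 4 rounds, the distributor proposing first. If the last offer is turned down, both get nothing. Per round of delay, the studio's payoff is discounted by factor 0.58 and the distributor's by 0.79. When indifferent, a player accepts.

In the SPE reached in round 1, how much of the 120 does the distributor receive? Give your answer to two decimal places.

73.49

Round 4 (the studio proposes): rejection yields 0 for the distributor; the studio offers 0 and keeps 120.
Round 3 (the distributor proposes): the studio can get 120 next round, worth 0.58 × 120 = 69.6 now. The distributor offers 69.6 and keeps 120 − 69.6 = 50.4.
Round 2 (the studio proposes): the distributor can get 50.4 next round, worth 0.79 × 50.4 = 39.816 now; the studio offers that and keeps 80.184.
Round 1 (the distributor proposes): the studio can get 80.184 next round, worth 0.58 × 80.184 = 46.50672 now. The distributor offers 46.50672 and keeps 120 − 46.50672 = 73.49328.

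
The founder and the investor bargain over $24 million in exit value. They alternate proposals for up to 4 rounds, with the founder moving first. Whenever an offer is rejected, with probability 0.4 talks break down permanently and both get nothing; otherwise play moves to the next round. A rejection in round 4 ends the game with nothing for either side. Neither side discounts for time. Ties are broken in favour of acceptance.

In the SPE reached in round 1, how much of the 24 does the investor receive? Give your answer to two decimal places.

10.94

Round 4 (the investor proposes): the founder will accept anything ≥ 0, so the investor offers 0 and keeps 24.
Round 3 (the founder proposes): rejecting gives the investor an expected 0.6 × 24 = 14.4. The founder offers 14.4 and keeps 24 − 14.4 = 9.6.
Round 2 (the investor proposes): rejecting gives the founder an expected 0.6 × 9.6 = 5.76. The investor offers 5.76 and keeps 24 − 5.76 = 18.24.
Round 1 (the founder proposes): rejecting gives the investor an expected 0.6 × 18.24 = 10.944; the founder offers that and keeps 13.056.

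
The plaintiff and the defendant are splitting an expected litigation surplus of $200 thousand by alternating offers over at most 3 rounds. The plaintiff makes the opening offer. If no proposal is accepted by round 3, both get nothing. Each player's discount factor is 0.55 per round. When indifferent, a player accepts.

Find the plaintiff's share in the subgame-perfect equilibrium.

Round 3 (the plaintiff proposes): rejection yields 0 for the defendant; the plaintiff offers 0 and keeps 200.
Round 2 (the defendant proposes): the plaintiff can get 200 next round, worth 0.55 × 200 = 110 now. The defendant offers 110 and keeps 200 − 110 = 90.
Round 1 (the plaintiff proposes): the defendant can get 90 next round, worth 0.55 × 90 = 49.5 now, so the plaintiff offers 49.5, keeping 150.5.

150.5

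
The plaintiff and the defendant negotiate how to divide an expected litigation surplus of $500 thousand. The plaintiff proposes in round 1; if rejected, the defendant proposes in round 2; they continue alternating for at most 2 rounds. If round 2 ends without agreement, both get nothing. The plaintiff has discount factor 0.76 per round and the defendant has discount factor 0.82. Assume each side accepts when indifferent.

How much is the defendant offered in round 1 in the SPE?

Round 2 (the defendant proposes): the plaintiff will accept anything ≥ 0, so the defendant offers 0 and keeps 500.
Round 1 (the plaintiff proposes): the defendant can get 500 next round, worth 0.82 × 500 = 410 now, so the plaintiff offers 410, keeping 90.

410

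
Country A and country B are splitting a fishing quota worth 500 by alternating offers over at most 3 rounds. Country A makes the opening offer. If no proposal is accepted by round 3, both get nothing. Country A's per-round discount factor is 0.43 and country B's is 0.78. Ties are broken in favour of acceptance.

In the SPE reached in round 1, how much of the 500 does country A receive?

Work backward from the last round.
Round 3 (country A proposes): country B will accept anything ≥ 0, so country A offers 0 and keeps 500.
Round 2 (country B proposes): country A can get 500 next round, worth 0.43 × 500 = 215 now; country B offers that and keeps 285.
Round 1 (country A proposes): country B can get 285 next round, worth 0.78 × 285 = 222.3 now; country A offers that and keeps 277.7.

277.7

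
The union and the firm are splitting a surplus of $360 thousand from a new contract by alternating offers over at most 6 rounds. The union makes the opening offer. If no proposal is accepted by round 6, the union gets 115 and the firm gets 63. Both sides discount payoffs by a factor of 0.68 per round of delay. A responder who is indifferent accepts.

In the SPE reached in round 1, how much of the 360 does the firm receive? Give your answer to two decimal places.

By backward induction:
Round 6 (the firm proposes): the union gets 115 if talks fail, so the firm offers 115 and keeps 245.
Round 5 (the union proposes): the firm can get 245 next round, worth 0.68 × 245 = 166.6 now; the union offers that and keeps 193.4.
Round 4 (the firm proposes): the union can get 193.4 next round, worth 0.68 × 193.4 = 131.512 now, so the firm offers 131.512, keeping 228.488.
Round 3 (the union proposes): the firm can get 228.488 next round, worth 0.68 × 228.488 = 155.37184 now, so the union offers 155.37184, keeping 204.62816.
Round 2 (the firm proposes): the union can get 204.62816 next round, worth 0.68 × 204.62816 = 139.1471488 now; the firm offers that and keeps 220.8528512.
Round 1 (the union proposes): the firm can get 220.8528512 next round, worth 0.68 × 220.8528512 = 150.179938816 now; the union offers that and keeps 209.820061184.

150.18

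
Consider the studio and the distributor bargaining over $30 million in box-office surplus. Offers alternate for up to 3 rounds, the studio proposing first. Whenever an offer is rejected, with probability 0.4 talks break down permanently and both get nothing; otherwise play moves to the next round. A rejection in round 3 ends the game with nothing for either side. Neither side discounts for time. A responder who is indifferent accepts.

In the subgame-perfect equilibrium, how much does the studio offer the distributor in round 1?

By backward induction:
Round 3 (the studio proposes): rejection yields 0 for the distributor; the studio offers 0 and keeps 30.
Round 2 (the distributor proposes): rejecting gives the studio an expected 0.6 × 30 = 18. The distributor offers 18 and keeps 30 − 18 = 12.
Round 1 (the studio proposes): rejecting gives the distributor an expected 0.6 × 12 = 7.2; the studio offers that and keeps 22.8.

7.2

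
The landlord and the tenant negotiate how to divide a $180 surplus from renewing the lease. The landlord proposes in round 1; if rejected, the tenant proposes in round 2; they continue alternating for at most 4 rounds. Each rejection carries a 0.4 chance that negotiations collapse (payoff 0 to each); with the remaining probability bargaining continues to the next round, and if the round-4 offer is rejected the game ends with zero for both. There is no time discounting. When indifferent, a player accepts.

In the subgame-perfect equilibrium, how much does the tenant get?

82.08

Round 4 (the tenant proposes): the landlord will accept anything ≥ 0, so the tenant offers 0 and keeps 180.
Round 3 (the landlord proposes): rejecting gives the tenant an expected 0.6 × 180 = 108. The landlord offers 108 and keeps 180 − 108 = 72.
Round 2 (the tenant proposes): rejecting gives the landlord an expected 0.6 × 72 = 43.2, so the tenant offers 43.2, keeping 136.8.
Round 1 (the landlord proposes): rejecting gives the tenant an expected 0.6 × 136.8 = 82.08. The landlord offers 82.08 and keeps 180 − 82.08 = 97.92.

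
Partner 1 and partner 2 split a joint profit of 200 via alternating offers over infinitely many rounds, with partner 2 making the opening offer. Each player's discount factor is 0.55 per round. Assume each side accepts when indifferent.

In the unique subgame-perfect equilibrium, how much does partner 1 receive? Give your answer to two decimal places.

70.97

When partner 2 proposes, partner 1 accepts any offer worth at least 0.55 times what partner 1 would get by proposing next round; and vice versa.
This gives x = 200 − 0.55y and y = 200 − 0.55x, where x and y are each side's share when it proposes.
Hence (1 − 0.55·0.55)x = 200(1 − 0.55), i.e. 0.6975·x = 90.
x ≈ 129.0323; partner 1's share is 200 − x ≈ 70.9677.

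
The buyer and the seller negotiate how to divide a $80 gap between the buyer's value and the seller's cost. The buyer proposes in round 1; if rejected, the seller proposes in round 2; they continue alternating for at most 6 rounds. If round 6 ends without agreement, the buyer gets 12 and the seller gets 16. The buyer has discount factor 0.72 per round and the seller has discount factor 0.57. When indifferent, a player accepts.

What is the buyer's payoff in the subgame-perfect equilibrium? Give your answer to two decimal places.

Round 6 (the seller proposes): the buyer gets 12 if talks fail, so the seller offers 12 and keeps 68.
Round 5 (the buyer proposes): the seller can get 68 next round, worth 0.57 × 68 = 38.76 now, so the buyer offers 38.76, keeping 41.24.
Round 4 (the seller proposes): the buyer can get 41.24 next round, worth 0.72 × 41.24 = 29.6928 now, so the seller offers 29.6928, keeping 50.3072.
Round 3 (the buyer proposes): the seller can get 50.3072 next round, worth 0.57 × 50.3072 = 28.675104 now; the buyer offers that and keeps 51.324896.
Round 2 (the seller proposes): the buyer can get 51.324896 next round, worth 0.72 × 51.324896 = 36.95392512 now, so the seller offers 36.95392512, keeping 43.04607488.
Round 1 (the buyer proposes): the seller can get 43.04607488 next round, worth 0.57 × 43.04607488 = 24.5362626816 now. The buyer offers 24.5362626816 and keeps 80 − 24.5362626816 = 55.4637373184.

55.46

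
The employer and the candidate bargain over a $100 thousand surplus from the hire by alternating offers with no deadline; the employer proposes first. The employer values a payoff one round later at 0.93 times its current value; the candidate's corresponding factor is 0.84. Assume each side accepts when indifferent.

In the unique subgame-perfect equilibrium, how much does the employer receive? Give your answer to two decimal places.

When the employer proposes, the candidate accepts any offer worth at least 0.84 times what the candidate would get by proposing next round; and vice versa.
This gives x = 100 − 0.84y and y = 100 − 0.93x, where x and y are each side's share when it proposes.
Hence (1 − 0.84·0.93)x = 100(1 − 0.84), i.e. 0.2188·x = 16.
x ≈ 73.1261; the candidate's share is 100 − x ≈ 26.8739.

73.13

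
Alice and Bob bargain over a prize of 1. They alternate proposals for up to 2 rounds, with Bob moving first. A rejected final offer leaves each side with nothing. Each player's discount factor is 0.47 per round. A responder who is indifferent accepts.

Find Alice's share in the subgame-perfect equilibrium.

0.47

Round 2 (Alice proposes): rejection yields 0 for Bob; Alice offers 0 and keeps 1.
Round 1 (Bob proposes): Alice can get 1 next round, worth 0.47 × 1 = 0.47 now, so Bob offers 0.47, keeping 0.53.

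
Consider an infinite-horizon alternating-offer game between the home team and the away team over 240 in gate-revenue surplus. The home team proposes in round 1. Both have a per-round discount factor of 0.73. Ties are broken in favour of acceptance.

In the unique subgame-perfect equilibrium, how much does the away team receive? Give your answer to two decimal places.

101.27

Let x be the home team's share when the home team proposes and y be the away team's share when the away team proposes.
The away team accepts iff offered ≥ 0.73·y, so x = 240 − 0.73y. Symmetrically y = 240 − 0.73x.
Substituting: x = 240 − 0.73(240 − 0.73x), giving x(1 − 0.73·0.73) = 240(1 − 0.73).
So x = 240 × 0.27 / 0.4671 ≈ 138.7283, and the away team receives 240 − x ≈ 101.2717.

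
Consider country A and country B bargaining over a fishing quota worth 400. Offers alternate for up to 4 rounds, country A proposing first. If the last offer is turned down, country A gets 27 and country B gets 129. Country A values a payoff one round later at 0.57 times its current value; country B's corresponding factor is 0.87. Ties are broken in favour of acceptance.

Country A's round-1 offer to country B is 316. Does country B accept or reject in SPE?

Round 4 (country B proposes): country A gets 27 if talks fail, so country B offers 27 and keeps 373.
Round 3 (country A proposes): country B can get 373 next round, worth 0.87 × 373 = 324.51 now; country A offers that and keeps 75.49.
Round 2 (country B proposes): country A can get 75.49 next round, worth 0.57 × 75.49 = 43.0293 now. Country B offers 43.0293 and keeps 400 − 43.0293 = 356.9707.
So by rejecting in round 1, country B gets 356.9707 next round, worth 0.87 × 356.9707 = 310.564509 now.
Offer 316 ≥ 310.564509, so country B accepts.

Accept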